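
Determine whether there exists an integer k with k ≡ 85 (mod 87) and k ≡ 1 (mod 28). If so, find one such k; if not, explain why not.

Since 87 and 28 share no common factor, CRT says the pair of congruences has a solution (unique mod 2436).
Write k = 85 + 87t and require 85 + 87t ≡ 1 (mod 28), i.e. 87t ≡ 0 (mod 28).
87 ≡ 3 (mod 28), so this reads 3t ≡ 0 (mod 28). t = 0 satisfies this.
With t = 0: k = 85 + 87·0 = 85.
Verify: 85 = 0·87 + 85 and 85 = 3·28 + 1. ✓

k = 85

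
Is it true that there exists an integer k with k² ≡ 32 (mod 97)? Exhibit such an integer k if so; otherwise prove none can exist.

k = 41

Take k = 41. Then 41² = 1681 = 17·97 + 32, so 41² ≡ 32 (mod 97).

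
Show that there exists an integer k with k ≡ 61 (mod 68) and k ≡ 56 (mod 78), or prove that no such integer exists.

gcd(68, 78) = 2. If k ≡ 61 (mod 68) and k ≡ 56 (mod 78), then k ≡ 61 (mod 2) and k ≡ 56 (mod 2).
But 61 mod 2 = 1 while 56 mod 2 = 0, a contradiction.
So no integer satisfies both congruences.

There is no such integer.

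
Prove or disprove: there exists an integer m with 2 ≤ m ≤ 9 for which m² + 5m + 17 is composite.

At m = 9: 9² + 5·9 + 17 = 143 = 11·13, which is composite.

m = 9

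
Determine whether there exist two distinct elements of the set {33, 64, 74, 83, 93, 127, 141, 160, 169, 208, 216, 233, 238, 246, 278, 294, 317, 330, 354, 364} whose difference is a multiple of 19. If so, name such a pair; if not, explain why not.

Yes: 64 and 83.

64 mod 19 = 7 and 83 mod 19 = 7, so 83 − 64 = 19 = 1·19.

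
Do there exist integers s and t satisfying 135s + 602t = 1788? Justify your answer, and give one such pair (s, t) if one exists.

135 and 602 are coprime, so 135s + 602t ranges over all of ℤ.
Dividing repeatedly: 602 = 4·135 + 62, 135 = 2·62 + 11, 62 = 5·11 + 7, 11 = 1·7 + 4, 7 = 1·4 + 3, 4 = 1·3 + 1, 3 = 3·1 + 0.
Back-substituting, 1 = 4 − 1·3 = 4 − (7 − 1·4) = −7 + 2·4 = −7 + 2·(11 − 1·7) = 2·11 − 3·7 = 2·11 − 3·(62 − 5·11) = −3·62 + 17·11 = −3·62 + 17·(135 − 2·62) = 17·135 − 37·62 = 17·135 − 37·(602 − 4·135) = −37·602 + 165·135; that is, 135·165 + 602·(-37) = 1.
Times 1788: 135·295020 + 602·(-66156) = 1788, so (295020, -66156) solves it.
Shifting by a multiple of (602, −135) keeps it a solution: s = 295020 − 490·602 = 40, t = -66156 + 490·135 = -6.
Indeed 135·40 + 602·(-6) = 5400 − 3612 = 1788.

s = 40, t = -6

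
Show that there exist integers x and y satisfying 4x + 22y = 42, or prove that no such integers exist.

x = 5, y = 1

Since gcd(4, 22) = 2 and 42 = 2·21, Bézout's identity guarantees a solution.
Dividing through by 2 reduces the equation to 2x + 11y = 21.
Run the Euclidean algorithm on 11 and 2: 11 = 5·2 + 1, 2 = 2·1 + 0.
Unwinding: 1 = 11 − 5·2, i.e. 2·(-5) + 11·1 = 1.
Times 21: 2·(-105) + 11·21 = 21, so (-105, 21) solves it.
Adding 10·11 to x and subtracting 10·2 from y gives the tidier solution (5, 1).
Check: 4·5 + 22·1 = 20 + 22 = 42. ✓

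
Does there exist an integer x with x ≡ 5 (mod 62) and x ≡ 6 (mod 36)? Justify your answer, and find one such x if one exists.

There is no such integer.

Both moduli are multiples of 2 = gcd(62, 36), so any solution would satisfy x ≡ 5 and x ≡ 6 modulo 2 simultaneously.
These are incompatible: 5 − 6 = -1 is not divisible by 2.
Therefore no such x exists.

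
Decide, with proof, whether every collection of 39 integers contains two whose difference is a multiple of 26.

Yes, this is always true.

Partition the integers by their residue mod 26; there are 26 classes.
Since 39 > 26, two of the 39 integers must share a residue class by the pigeonhole principle; call them a and b.
Their difference a − b is then a multiple of 26.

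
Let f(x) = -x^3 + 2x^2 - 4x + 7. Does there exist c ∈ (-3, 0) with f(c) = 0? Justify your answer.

No such root exists.

Evaluate at the endpoints: f(-3) = 64, f(0) = 7 — same sign (positive).
The derivative f'(x) = -3x^2 + 4x - 4 is a quadratic with discriminant 4² − 4·(-3)·(-4) = -32 < 0; it never vanishes, so it is always negative (sign of the leading coefficient).
So f is strictly decreasing; between -3 and 0 its values lie between f(-3) = 64 and f(0) = 7, all positive. Therefore f has no root in (-3, 0).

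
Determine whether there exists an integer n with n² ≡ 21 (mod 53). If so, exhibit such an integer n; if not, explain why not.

There is no such integer.

53 is prime, so by Euler's criterion 21 is a square mod 53 iff 21^((53−1)/2) = 21^26 ≡ 1 (mod 53).
Squaring successively (mod 53): 21^2 = 441 ≡ 17; 21^4 ≡ 17² = 289 ≡ 24; 21^8 ≡ 24² = 576 ≡ 46; 21^16 ≡ 46² = 2116 ≡ 49.
Since 26 = 16 + 8 + 2, 21^26 ≡ 49 · 46 · 17; multiplying out mod 53: 49·46 = 2254 ≡ 28, then 28·17 = 476 ≡ 52. Thus 21^26 ≡ 52 ≡ −1 (mod 53).
The value −1 means 21 is a non-residue modulo 53, so n² ≡ 21 (mod 53) is impossible.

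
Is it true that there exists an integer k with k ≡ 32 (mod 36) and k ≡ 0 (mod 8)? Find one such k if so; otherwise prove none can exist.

The moduli are not coprime: gcd(36, 8) = 4. Compatibility requires 4 ∣ (0 − 32) = -32, which holds, so solutions exist.
The smallest candidate k = 32 works directly: 32 ≡ 0 (mod 8).
Indeed 32 ≡ 32 (mod 36) and 32 ≡ 0 (mod 8).

k = 32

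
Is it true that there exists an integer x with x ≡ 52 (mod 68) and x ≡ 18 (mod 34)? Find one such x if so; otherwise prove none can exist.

x = 52

The moduli are not coprime: gcd(68, 34) = 34. Compatibility requires 34 ∣ (18 − 52) = -34, which holds, so solutions exist.
In fact x = 52 itself already satisfies 52 mod 34 = 18.
Check: 52 mod 68 = 52, 52 mod 34 = 18. ✓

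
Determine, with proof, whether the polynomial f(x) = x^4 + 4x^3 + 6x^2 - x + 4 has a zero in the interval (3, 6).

No.

f(3) = 244 and f(6) = 2374, both positive, so a sign-change argument is unavailable; we show f keeps this sign on the whole interval.
Shift to the endpoint 3: with x = 3 + u (0 < u < 3), one computes f(3 + u) = u^4 + 16u^3 + 96u^2 + 251u + 244.
The nonzero coefficients here are all positive, so for u > 0 every term is positive (or zero), and the constant term 244 is strictly positive.
Therefore f(x) > 0 throughout (3, 6), and f has no zero there.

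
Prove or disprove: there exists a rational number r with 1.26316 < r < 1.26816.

r = 19/15

Multiplying by 15: 15·1.26316 = 18.94740 and 15·1.26816 = 19.02240, so the integer 19 lies strictly between them.
Dividing back, 1.26316 < 19/15 < 1.26816, and 19/15 is rational.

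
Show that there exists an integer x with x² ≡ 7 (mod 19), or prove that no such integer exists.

x = 8

Take x = 8. Then 8² = 64 = 3·19 + 7, so 8² ≡ 7 (mod 19).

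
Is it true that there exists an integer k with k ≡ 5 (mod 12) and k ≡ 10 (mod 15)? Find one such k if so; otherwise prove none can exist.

No such integer exists.

Both moduli are multiples of 3 = gcd(12, 15), so any solution would satisfy k ≡ 5 and k ≡ 10 modulo 3 simultaneously.
These are incompatible: 5 − 10 = -5 is not divisible by 3.
Hence the system has no solution.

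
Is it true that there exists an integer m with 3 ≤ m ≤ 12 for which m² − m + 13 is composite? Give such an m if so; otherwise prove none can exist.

At m = 9: 9² − 9 + 13 = 85 = 5·17, which is composite.

m = 9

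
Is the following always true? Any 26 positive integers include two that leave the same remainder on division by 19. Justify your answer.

Yes, this is always true.

Each integer lies in one of the 19 residue classes modulo 19.
With 26 integers and only 19 classes, the pigeonhole principle forces two of them, say a and b, into the same class.
So a and b have equal remainders mod 19, which is exactly what was to be shown.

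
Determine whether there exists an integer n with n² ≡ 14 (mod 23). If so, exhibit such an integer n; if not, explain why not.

Apply Euler's criterion with the prime 23: 14 is a quadratic residue iff 14^11 ≡ 1 (mod 23), and a non-residue iff it is ≡ −1.
Repeated squaring mod 23: 14^2 = 196 ≡ 12; 14^4 ≡ 12² = 144 ≡ 6; 14^8 ≡ 6² = 36 ≡ 13.
Since 11 = 8 + 2 + 1, 14^11 ≡ 13 · 12 · 14; multiplying out mod 23: 13·12 = 156 ≡ 18, then 18·14 = 252 ≡ 22. Thus 14^11 ≡ 22 ≡ −1 (mod 23).
The value −1 means 14 is a non-residue modulo 23, so n² ≡ 14 (mod 23) is impossible.

There is no such integer.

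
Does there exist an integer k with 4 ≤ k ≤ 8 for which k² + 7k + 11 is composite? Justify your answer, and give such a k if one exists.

k = 4

At k = 4: 4² + 7·4 + 11 = 55 = 5·11, which is composite.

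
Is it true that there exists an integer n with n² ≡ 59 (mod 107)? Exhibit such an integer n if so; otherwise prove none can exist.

Apply Euler's criterion with the prime 107: 59 is a quadratic residue iff 59^53 ≡ 1 (mod 107), and a non-residue iff it is ≡ −1.
Squaring successively (mod 107): 59^2 = 3481 ≡ 57; 59^4 ≡ 57² = 3249 ≡ 39; 59^8 ≡ 39² = 1521 ≡ 23; 59^16 ≡ 23² = 529 ≡ 101; 59^32 ≡ 101² = 10201 ≡ 36.
Since 53 = 32 + 16 + 4 + 1, 59^53 ≡ 36 · 101 · 39 · 59; multiplying out mod 107: 36·101 = 3636 ≡ 105, then 105·39 = 4095 ≡ 29, then 29·59 = 1711 ≡ 106. Thus 59^53 ≡ 106 ≡ −1 (mod 107).
By Euler's criterion 59 is a quadratic non-residue mod 107: no n satisfies n² ≡ 59 (mod 107).

No such integer exists.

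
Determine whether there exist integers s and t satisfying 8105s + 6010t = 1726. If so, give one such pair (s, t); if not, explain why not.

gcd(8105, 6010) = 5, so every integer of the form 8105s + 6010t is a multiple of 5.
But 1726 is not a multiple of 5 (it leaves remainder 1).
Hence no integers s, t satisfy the equation.

No such integers exist.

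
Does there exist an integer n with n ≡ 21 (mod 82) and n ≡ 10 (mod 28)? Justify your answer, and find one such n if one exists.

gcd(82, 28) = 2. If n ≡ 21 (mod 82) and n ≡ 10 (mod 28), then n ≡ 21 (mod 2) and n ≡ 10 (mod 2).
However 21 ≡ 1 and 10 ≡ 0 (mod 2), and 1 ≠ 0.
Therefore no such n exists.

No, no such integer exists.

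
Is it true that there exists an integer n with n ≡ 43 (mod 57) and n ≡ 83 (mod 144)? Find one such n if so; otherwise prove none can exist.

gcd(57, 144) = 3. If n ≡ 43 (mod 57) and n ≡ 83 (mod 144), then n ≡ 43 (mod 3) and n ≡ 83 (mod 3).
These are incompatible: 43 − 83 = -40 is not divisible by 3.
Hence the system has no solution.

No such integer exists.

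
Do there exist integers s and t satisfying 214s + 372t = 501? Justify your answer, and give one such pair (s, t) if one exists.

Any value of 214s + 372t is a multiple of gcd(214, 372) = 2.
But 501 = 2·250 + 1, so 2 ∤ 501.
Therefore 214s + 372t = 501 has no solution in integers.

No such integers exist.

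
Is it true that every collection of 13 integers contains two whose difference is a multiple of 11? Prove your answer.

True.

There are exactly 11 possible remainders on division by 11.
Since 13 > 11, two of the 13 integers must share a residue class by the pigeonhole principle; call them a and b.
Then a ≡ b (mod 11), i.e. 11 ∣ (a − b).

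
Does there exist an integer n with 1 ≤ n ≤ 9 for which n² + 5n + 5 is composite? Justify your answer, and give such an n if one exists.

At n = 5: 5² + 5·5 + 5 = 55 = 5·11, which is composite.

n = 5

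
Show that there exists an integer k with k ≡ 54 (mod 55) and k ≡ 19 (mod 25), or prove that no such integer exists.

k = 219

gcd(55, 25) = 5. A simultaneous solution exists iff 54 ≡ 19 (mod 5); here 54 mod 5 = 4 = 19 mod 5, so it does.
Step through k = 54, 54 + 55, 54 + 2·55, …: the values 54, 109, 164, 219 reduce mod 25 to 4, 9, 14, 19. The value 219 hits 19.
Indeed 219 ≡ 54 (mod 55) and 219 ≡ 19 (mod 25).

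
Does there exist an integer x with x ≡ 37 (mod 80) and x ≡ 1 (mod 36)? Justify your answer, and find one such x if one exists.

gcd(80, 36) = 4. A simultaneous solution exists iff 37 ≡ 1 (mod 4); here 37 mod 4 = 1 = 1 mod 4, so it does.
The smallest candidate x = 37 works directly: 37 ≡ 1 (mod 36).
Check: 37 mod 80 = 37, 37 mod 36 = 1. ✓

x = 37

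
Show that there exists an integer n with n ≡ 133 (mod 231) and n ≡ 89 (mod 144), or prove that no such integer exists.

Both moduli are multiples of 3 = gcd(231, 144), so any solution would satisfy n ≡ 133 and n ≡ 89 modulo 3 simultaneously.
These are incompatible: 133 − 89 = 44 is not divisible by 3.
Therefore no such n exists.

No, no such integer exists.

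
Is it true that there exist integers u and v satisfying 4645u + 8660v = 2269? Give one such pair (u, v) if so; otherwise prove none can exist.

Both 4645 and 8660 are divisible by gcd(4645, 8660) = 5, hence so is any combination 4645u + 8660v.
But 2269 is not a multiple of 5 (it leaves remainder 4).
Therefore 4645u + 8660v = 2269 has no solution in integers.

There are no such integers.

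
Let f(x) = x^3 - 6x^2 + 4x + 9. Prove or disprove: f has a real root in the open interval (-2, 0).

Yes, f has a root in the interval.

f(-2) = -31 and f(0) = 9, which have opposite signs.
Since f is a polynomial it is continuous on [-2, 0].
By the Intermediate Value Theorem, f takes the value 0 somewhere in the open interval.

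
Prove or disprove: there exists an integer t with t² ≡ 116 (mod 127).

127 is prime, so by Euler's criterion 116 is a square mod 127 iff 116^((127−1)/2) = 116^63 ≡ 1 (mod 127).
Repeated squaring mod 127: 116^2 = 13456 ≡ 121; 116^4 ≡ 121² = 14641 ≡ 36; 116^8 ≡ 36² = 1296 ≡ 26; 116^16 ≡ 26² = 676 ≡ 41; 116^32 ≡ 41² = 1681 ≡ 30.
Since 63 = 32 + 16 + 8 + 4 + 2 + 1, 116^63 ≡ 30 · 41 · 26 · 36 · 121 · 116; multiplying out mod 127: 30·41 = 1230 ≡ 87, then 87·26 = 2262 ≡ 103, then 103·36 = 3708 ≡ 25, then 25·121 = 3025 ≡ 104, then 104·116 = 12064 ≡ 126. Thus 116^63 ≡ 126 ≡ −1 (mod 127).
By Euler's criterion 116 is a quadratic non-residue mod 127: no t satisfies t² ≡ 116 (mod 127).

No, no such integer exists.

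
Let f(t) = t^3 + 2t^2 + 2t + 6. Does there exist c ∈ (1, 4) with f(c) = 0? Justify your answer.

f(1) = 11 and f(4) = 110, both positive.
The derivative f'(t) = 3t^2 + 4t + 2 is a quadratic with discriminant 4² − 4·3·2 = -8 < 0; it never vanishes, so it is always positive (sign of the leading coefficient).
So f is strictly increasing; between 1 and 4 its values lie between f(1) = 11 and f(4) = 110, all positive. Therefore f has no root in (1, 4).

f has no root in that interval.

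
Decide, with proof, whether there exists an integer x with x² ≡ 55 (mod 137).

137 is prime, so by Euler's criterion 55 is a square mod 137 iff 55^((137−1)/2) = 55^68 ≡ 1 (mod 137).
Squaring successively (mod 137): 55^2 = 3025 ≡ 11; 55^4 ≡ 11² = 121 ≡ 121; 55^8 ≡ 121² = 14641 ≡ 119; 55^16 ≡ 119² = 14161 ≡ 50; 55^32 ≡ 50² = 2500 ≡ 34; 55^64 ≡ 34² = 1156 ≡ 60.
Since 68 = 64 + 4, 55^68 ≡ 60 · 121; multiplying out mod 137: 60·121 = 7260 ≡ 136. Thus 55^68 ≡ 136 ≡ −1 (mod 137).
The value −1 means 55 is a non-residue modulo 137, so x² ≡ 55 (mod 137) is impossible.

No such integer exists.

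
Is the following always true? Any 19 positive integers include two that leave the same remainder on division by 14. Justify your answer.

There are exactly 14 possible remainders on division by 14.
With 19 integers and only 14 classes, the pigeonhole principle forces two of them, say a and b, into the same class.
So a and b have equal remainders mod 14, which is exactly what was to be shown.

Yes, this is always true.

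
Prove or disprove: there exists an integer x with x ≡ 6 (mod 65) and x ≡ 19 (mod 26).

x = 71

gcd(65, 26) = 13. A simultaneous solution exists iff 6 ≡ 19 (mod 13); here 6 mod 13 = 6 = 19 mod 13, so it does.
Step through x = 6, 6 + 65, 6 + 2·65, …: the values 6, 71 reduce mod 26 to 6, 19. The value 71 hits 19.
Check: 71 mod 65 = 6, 71 mod 26 = 19. ✓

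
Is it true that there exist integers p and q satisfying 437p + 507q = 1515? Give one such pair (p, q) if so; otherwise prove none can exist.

Since gcd(437, 507) = 1, every integer is an integer combination of 437 and 507.
Dividing repeatedly: 507 = 1·437 + 70, 437 = 6·70 + 17, 70 = 4·17 + 2, 17 = 8·2 + 1, 2 = 2·1 + 0.
Working back up the chain: 1 = 17 − 8·2 = 17 − 8·(70 − 4·17) = −8·70 + 33·17 = −8·70 + 33·(437 − 6·70) = 33·437 − 206·70 = 33·437 − 206·(507 − 1·437) = −206·507 + 239·437. So 437·239 + 507·(-206) = 1.
Scaling by 1515 gives the particular solution (p, q) = (362085, -312090).
The general solution is p = 362085 + 507k, q = -312090 − 437k; taking k = -714 gives the smaller pair p = 87, q = -72.
Indeed 437·87 + 507·(-72) = 38019 − 36504 = 1515.

p = 87, q = -72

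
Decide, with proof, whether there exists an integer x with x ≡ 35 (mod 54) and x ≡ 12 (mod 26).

gcd(54, 26) = 2. If x ≡ 35 (mod 54) and x ≡ 12 (mod 26), then x ≡ 35 (mod 2) and x ≡ 12 (mod 2).
But 35 mod 2 = 1 while 12 mod 2 = 0, a contradiction.
Hence the system has no solution.

No such integer exists.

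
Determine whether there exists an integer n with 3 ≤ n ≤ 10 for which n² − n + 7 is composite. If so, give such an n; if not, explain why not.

n = 8

At n = 8: 8² − 8 + 7 = 63 = 3·21, which is composite.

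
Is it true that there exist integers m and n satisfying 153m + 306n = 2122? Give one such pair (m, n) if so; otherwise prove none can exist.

No, no such integers exist.

Both 153 and 306 are divisible by gcd(153, 306) = 153, hence so is any combination 153m + 306n.
But 2122 = 153·13 + 133, so 153 ∤ 2122.
Therefore 153m + 306n = 2122 has no solution in integers.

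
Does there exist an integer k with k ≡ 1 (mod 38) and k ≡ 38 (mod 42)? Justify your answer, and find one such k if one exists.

Reduce both congruences modulo 2, which divides 38 and 42: they say k ≡ 1 (mod 2) and k ≡ 38 (mod 2).
However 1 ≡ 1 and 38 ≡ 0 (mod 2), and 1 ≠ 0.
So no integer satisfies both congruences.

No, no such integer exists.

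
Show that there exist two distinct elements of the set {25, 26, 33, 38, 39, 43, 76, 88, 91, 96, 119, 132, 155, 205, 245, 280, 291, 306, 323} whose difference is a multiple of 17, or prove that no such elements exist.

Yes: 25 and 76.

25 mod 17 = 8 and 76 mod 17 = 8, so 76 − 25 = 51 = 3·17.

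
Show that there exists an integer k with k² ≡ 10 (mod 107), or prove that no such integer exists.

Take k = 44. Then 44² = 1936 = 18·107 + 10, so 44² ≡ 10 (mod 107).

k = 44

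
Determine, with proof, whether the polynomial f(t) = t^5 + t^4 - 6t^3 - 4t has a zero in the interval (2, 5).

f(2) = -8 and f(5) = 2980, which have opposite signs.
Since f is a polynomial it is continuous on [2, 5].
By the Intermediate Value Theorem, f takes the value 0 somewhere in the open interval.

Yes, f has a root in the interval.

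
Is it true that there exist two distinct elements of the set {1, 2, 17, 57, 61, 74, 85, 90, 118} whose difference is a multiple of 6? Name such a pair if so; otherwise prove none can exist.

1 mod 6 = 1 and 61 mod 6 = 1, so 61 − 1 = 60 = 10·6.

Yes: 1 and 61.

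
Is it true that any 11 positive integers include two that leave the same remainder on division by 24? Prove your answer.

Try 11 consecutive integers, 77, 78, …, 87. Their remainders mod 24 are 5, 6, 7, 8, 9, 10, 11, 12, 13, 14, 15 — pairwise different, as any 11 ≤ 24 consecutive integers have distinct residues.
Hence this collection has no pair with equal remainders mod 24, disproving the claim.

No, the set {77, 78, 79, 80, 81, 82, 83, 84, 85, 86, 87} is a counterexample.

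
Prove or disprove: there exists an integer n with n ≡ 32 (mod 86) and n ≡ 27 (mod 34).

gcd(86, 34) = 2. If n ≡ 32 (mod 86) and n ≡ 27 (mod 34), then n ≡ 32 (mod 2) and n ≡ 27 (mod 2).
However 32 ≡ 0 and 27 ≡ 1 (mod 2), and 0 ≠ 1.
Therefore no such n exists.

No, no such integer exists.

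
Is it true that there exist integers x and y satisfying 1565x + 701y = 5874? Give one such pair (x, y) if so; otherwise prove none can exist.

x = 479, y = -1061

Since gcd(1565, 701) = 1, every integer is an integer combination of 1565 and 701.
Dividing repeatedly: 1565 = 2·701 + 163, 701 = 4·163 + 49, 163 = 3·49 + 16, 49 = 3·16 + 1, 16 = 16·1 + 0.
Back-substituting, 1 = 49 − 3·16 = 49 − 3·(163 − 3·49) = −3·163 + 10·49 = −3·163 + 10·(701 − 4·163) = 10·701 − 43·163 = 10·701 − 43·(1565 − 2·701) = −43·1565 + 96·701; that is, 1565·(-43) + 701·96 = 1.
Scaling by 5874 gives the particular solution (x, y) = (-252582, 563904).
The general solution is x = -252582 + 701k, y = 563904 − 1565k; taking k = 361 gives the smaller pair x = 479, y = -1061.
Check: 1565·479 + 701·(-1061) = 749635 − 743761 = 5874. ✓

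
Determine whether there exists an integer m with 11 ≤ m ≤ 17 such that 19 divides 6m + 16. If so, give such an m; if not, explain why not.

No, no such integer m in that range exists.

The values of 6m + 16 for m = 11, 12, …, 17 are 82, 88, 94, 100, 106, 112, 118; reduced mod 19 these are 6, 12, 18, 5, 11, 17, 4.
None is 0, so 19 never divides 6m + 16 on this range.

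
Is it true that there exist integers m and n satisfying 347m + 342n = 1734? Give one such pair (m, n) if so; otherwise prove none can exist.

m = 210, n = -208

347 and 342 are coprime, so 347m + 342n ranges over all of ℤ.
Run the Euclidean algorithm on 347 and 342: 347 = 1·342 + 5, 342 = 68·5 + 2, 5 = 2·2 + 1, 2 = 2·1 + 0.
Working back up the chain: 1 = 5 − 2·2 = 5 − 2·(342 − 68·5) = −2·342 + 137·5 = −2·342 + 137·(347 − 1·342) = 137·347 − 139·342. So 347·137 + 342·(-139) = 1.
Multiplying through by 1734: m = 137·1734 = 237558, n = (-139)·1734 = -241026 is a solution.
The general solution is m = 237558 + 342k, n = -241026 − 347k; taking k = -694 gives the smaller pair m = 210, n = -208.
Check: 347·210 + 342·(-208) = 72870 − 71136 = 1734. ✓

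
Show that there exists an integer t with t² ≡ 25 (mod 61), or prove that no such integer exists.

Take t = 5. Then 5² = 25, and since 0 ≤ 25 < 61 this is already reduced: 5² ≡ 25 (mod 61).

t = 5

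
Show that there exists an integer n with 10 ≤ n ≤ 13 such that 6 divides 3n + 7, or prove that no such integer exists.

The values of 3n + 7 for n = 10, 11, 12, 13 are 37, 40, 43, 46; reduced mod 6 these are 1, 4, 1, 4.
Since 0 is absent from this list, 6 ∤ 3n + 7 for every n with 10 ≤ n ≤ 13.

No, no such integer n in that range exists.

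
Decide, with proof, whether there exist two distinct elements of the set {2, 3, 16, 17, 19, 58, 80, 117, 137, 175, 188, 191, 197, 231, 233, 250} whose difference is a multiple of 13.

Yes: 2 and 80.

Reduce each element mod 13: 2↦2, 3↦3, 16↦3, 17↦4, 19↦6, 58↦6, 80↦2, 117↦0, 137↦7, 175↦6, 188↦6, 191↦9, 197↦2, 231↦10, 233↦12, 250↦3. The residue 2 repeats (at 2 and 80), and 80 − 2 = 78 = 6·13.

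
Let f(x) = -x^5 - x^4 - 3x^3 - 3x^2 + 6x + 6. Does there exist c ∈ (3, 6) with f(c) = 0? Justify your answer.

f has no root in that interval.

The endpoint values f(3) = -408 and f(6) = -9786 are both negative. Claim: f(x) < 0 for every x in (3, 6).
Shift to the endpoint 3: with x = 3 + u (0 < u < 3), one computes f(3 + u) = -u^5 - 16u^4 - 105u^3 - 354u^2 - 606u - 408.
The nonzero coefficients here are all negative, so for u > 0 every term is negative (or zero), and the constant term -408 is strictly negative.
So f is strictly negative on (3, 6); no root exists in the interval.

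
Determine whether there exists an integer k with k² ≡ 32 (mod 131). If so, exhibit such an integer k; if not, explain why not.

Apply Euler's criterion with the prime 131: 32 is a quadratic residue iff 32^65 ≡ 1 (mod 131), and a non-residue iff it is ≡ −1.
Squaring successively (mod 131): 32^2 = 1024 ≡ 107; 32^4 ≡ 107² = 11449 ≡ 52; 32^8 ≡ 52² = 2704 ≡ 84; 32^16 ≡ 84² = 7056 ≡ 113; 32^32 ≡ 113² = 12769 ≡ 62; 32^64 ≡ 62² = 3844 ≡ 45.
Since 65 = 64 + 1, 32^65 ≡ 45 · 32; multiplying out mod 131: 45·32 = 1440 ≡ 130. Thus 32^65 ≡ 130 ≡ −1 (mod 131).
The value −1 means 32 is a non-residue modulo 131, so k² ≡ 32 (mod 131) is impossible.

No, no such integer exists.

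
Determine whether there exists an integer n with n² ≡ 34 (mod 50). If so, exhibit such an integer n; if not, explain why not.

n = 22

n = 22 works: 22² = 484, and 484 − 34 = 450 = 9·50.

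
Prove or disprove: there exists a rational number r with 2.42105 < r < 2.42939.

Look for a denominator N such that an integer falls strictly between N·2.42105 and N·2.42939. N = 7 works: 7·2.42105 = 16.94735 < 17 < 17.00573 = 7·2.42939.
Hence 17/7 is a rational number with 2.42105 < 17/7 < 2.42939.

r = 17/7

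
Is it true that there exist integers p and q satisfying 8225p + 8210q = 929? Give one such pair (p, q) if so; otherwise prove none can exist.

There are no such integers.

Both 8225 and 8210 are divisible by gcd(8225, 8210) = 5, hence so is any combination 8225p + 8210q.
But 929 = 5·185 + 4, so 5 ∤ 929.
Hence no integers p, q satisfy the equation.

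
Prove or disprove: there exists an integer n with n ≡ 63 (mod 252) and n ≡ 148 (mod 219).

Reduce both congruences modulo 3, which divides 252 and 219: they say n ≡ 63 (mod 3) and n ≡ 148 (mod 3).
But 63 mod 3 = 0 while 148 mod 3 = 1, a contradiction.
So no integer satisfies both congruences.

No such integer exists.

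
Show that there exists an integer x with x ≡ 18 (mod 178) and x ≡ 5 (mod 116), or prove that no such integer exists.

No, no such integer exists.

Both moduli are multiples of 2 = gcd(178, 116), so any solution would satisfy x ≡ 18 and x ≡ 5 modulo 2 simultaneously.
These are incompatible: 18 − 5 = 13 is not divisible by 2.
Therefore no such x exists.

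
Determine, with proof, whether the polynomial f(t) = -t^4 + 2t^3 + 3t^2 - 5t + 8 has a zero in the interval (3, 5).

The endpoint values f(3) = -7 and f(5) = -317 are both negative. Claim: f(t) < 0 for every t in (3, 5).
Substitute t = 3 + u, where 0 < u < 2 on the interval. Expanding, f(3 + u) = -u^4 - 10u^3 - 33u^2 - 41u - 7.
All 5 nonzero coefficients of this polynomial in u are negative; hence for u > 0 the value is a sum of negative terms (the constant -7 among them).
Therefore f(t) < 0 throughout (3, 5), and f has no zero there.

f has no root in that interval.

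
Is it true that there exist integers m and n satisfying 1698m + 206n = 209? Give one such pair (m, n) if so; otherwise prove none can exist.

gcd(1698, 206) = 2, so every integer of the form 1698m + 206n is a multiple of 2.
But 209 is not a multiple of 2 (it leaves remainder 1).
So the equation is unsolvable over ℤ.

No such integers exist.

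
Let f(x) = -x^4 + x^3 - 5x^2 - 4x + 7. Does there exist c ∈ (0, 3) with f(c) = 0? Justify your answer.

f(0) = 7 and f(3) = -104, which have opposite signs.
f is continuous everywhere (it is a polynomial), in particular on [0, 3].
So by the Intermediate Value Theorem there is a c strictly between 0 and 3 with f(c) = 0.

Yes, such a c exists.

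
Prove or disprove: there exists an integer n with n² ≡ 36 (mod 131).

Take n = 125. Then 125² = 15625 = 119·131 + 36, so 125² ≡ 36 (mod 131).

n = 125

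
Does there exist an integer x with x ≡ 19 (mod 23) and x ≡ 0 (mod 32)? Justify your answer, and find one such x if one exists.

gcd(23, 32) = 1, so the Chinese Remainder Theorem guarantees exactly one residue class mod 736 satisfying both.
Any solution of the first congruence is x = 19 + 23t; substituting into the second, 23t ≡ 0 − 19 ≡ 13 (mod 32).
To invert 23 modulo 32: 32 = 1·23 + 9, 23 = 2·9 + 5, 9 = 1·5 + 4, 5 = 1·4 + 1, 4 = 4·1 + 0, and unwinding, 1 = 5 − 1·4 = 5 − (9 − 1·5) = −9 + 2·5 = −9 + 2·(23 − 2·9) = 2·23 − 5·9 = 2·23 − 5·(32 − 1·23) = −5·32 + 7·23. Thus 23⁻¹ ≡ 7 (mod 32).
Multiplying by 7: t ≡ 7·13 = 91 ≡ 27 (mod 32).
With t = 27: x = 19 + 23·27 = 640.
Indeed 640 ≡ 19 (mod 23) and 640 ≡ 0 (mod 32).

x = 640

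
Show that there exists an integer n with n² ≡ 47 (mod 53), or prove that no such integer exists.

n = 43

n = 43 works: 43² = 1849, and 1849 − 47 = 1802 = 34·53.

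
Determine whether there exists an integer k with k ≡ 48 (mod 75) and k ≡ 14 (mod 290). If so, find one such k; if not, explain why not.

No, no such integer exists.

Both moduli are multiples of 5 = gcd(75, 290), so any solution would satisfy k ≡ 48 and k ≡ 14 modulo 5 simultaneously.
But 48 mod 5 = 3 while 14 mod 5 = 4, a contradiction.
So no integer satisfies both congruences.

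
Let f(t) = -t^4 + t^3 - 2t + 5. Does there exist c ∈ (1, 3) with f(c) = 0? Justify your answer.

f(1) = 3 and f(3) = -55, which have opposite signs.
f is continuous everywhere (it is a polynomial), in particular on [1, 3].
By the Intermediate Value Theorem f must vanish at some point of (1, 3).

Yes, f has a root in the interval.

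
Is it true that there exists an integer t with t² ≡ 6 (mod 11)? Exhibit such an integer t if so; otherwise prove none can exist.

There is no such integer.

Squares mod 11 repeat after t = 5 (as (−t)² = t²); for t = 0..5 they are 0, 1, 4, 9, 5, 3.
So the quadratic residues mod 11 are {0, 1, 3, 4, 5, 9}, and 6 is not among them.
Hence no integer t has t² ≡ 6 (mod 11).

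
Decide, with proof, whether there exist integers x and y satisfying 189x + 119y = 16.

No such integers exist.

Both 189 and 119 are divisible by gcd(189, 119) = 7, hence so is any combination 189x + 119y.
But 16 is not a multiple of 7 (it leaves remainder 2).
Therefore 189x + 119y = 16 has no solution in integers.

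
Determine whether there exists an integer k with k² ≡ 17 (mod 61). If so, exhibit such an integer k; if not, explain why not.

No such integer exists.

61 is prime, so by Euler's criterion 17 is a square mod 61 iff 17^((61−1)/2) = 17^30 ≡ 1 (mod 61).
Repeated squaring mod 61: 17^2 = 289 ≡ 45; 17^4 ≡ 45² = 2025 ≡ 12; 17^8 ≡ 12² = 144 ≡ 22; 17^16 ≡ 22² = 484 ≡ 57.
Since 30 = 16 + 8 + 4 + 2, 17^30 ≡ 57 · 22 · 12 · 45; multiplying out mod 61: 57·22 = 1254 ≡ 34, then 34·12 = 408 ≡ 42, then 42·45 = 1890 ≡ 60. Thus 17^30 ≡ 60 ≡ −1 (mod 61).
The value −1 means 17 is a non-residue modulo 61, so k² ≡ 17 (mod 61) is impossible.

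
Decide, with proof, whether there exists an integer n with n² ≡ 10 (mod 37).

n = 11 works: 11² = 121, and 121 − 10 = 111 = 3·37.

n = 11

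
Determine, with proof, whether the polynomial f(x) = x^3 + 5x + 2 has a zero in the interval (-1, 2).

f(-1) = -4 and f(2) = 20, which have opposite signs.
f is continuous everywhere (it is a polynomial), in particular on [-1, 2].
By the Intermediate Value Theorem f must vanish at some point of (-1, 2).

Yes, f has a root in the interval.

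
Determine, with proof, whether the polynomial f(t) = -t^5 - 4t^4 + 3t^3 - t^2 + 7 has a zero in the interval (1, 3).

f(1) = 4 and f(3) = -488, which have opposite signs.
f is continuous everywhere (it is a polynomial), in particular on [1, 3].
By the Intermediate Value Theorem f must vanish at some point of (1, 3).

Such a root exists.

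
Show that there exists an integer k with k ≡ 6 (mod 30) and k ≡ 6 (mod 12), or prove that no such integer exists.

gcd(30, 12) = 6. A simultaneous solution exists iff 6 ≡ 6 (mod 6); here 6 mod 6 = 0 = 6 mod 6, so it does.
The smallest candidate k = 6 works directly: 6 ≡ 6 (mod 12).
Indeed 6 ≡ 6 (mod 30) and 6 ≡ 6 (mod 12).

k = 6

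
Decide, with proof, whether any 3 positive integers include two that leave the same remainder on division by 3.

No; for instance {6, 7, 8} is a counterexample.

Consider the 3 integers 6, 7, 8. They lie in distinct residue classes modulo 3, since 3 ≤ 3.
So no two of them leave the same remainder on division by 3; the claim fails for this set.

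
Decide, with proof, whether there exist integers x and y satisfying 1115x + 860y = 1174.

gcd(1115, 860) = 5, so every integer of the form 1115x + 860y is a multiple of 5.
But 1174 = 5·234 + 4, so 5 ∤ 1174.
So the equation is unsolvable over ℤ.

No such integers exist.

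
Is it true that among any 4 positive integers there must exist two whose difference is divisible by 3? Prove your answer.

Yes, this is always true.

There are exactly 3 possible remainders on division by 3.
Since 4 > 3, two of the 4 integers must share a residue class by the pigeonhole principle; call them a and b.
Equal remainders mean a − b ≡ 0 (mod 3), so 3 divides their difference.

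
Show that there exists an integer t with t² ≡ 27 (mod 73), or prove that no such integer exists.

Take t = 63. Then 63² = 3969 = 54·73 + 27, so 63² ≡ 27 (mod 73).

t = 63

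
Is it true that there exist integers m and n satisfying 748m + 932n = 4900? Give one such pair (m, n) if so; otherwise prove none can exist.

Every value of 748m + 932n is a multiple of gcd(748, 932) = 4; since 4 ∣ 4900, solutions exist.
Dividing through by 4 reduces the equation to 187m + 233n = 1225.
Euclidean algorithm: 233 = 1·187 + 46, 187 = 4·46 + 3, 46 = 15·3 + 1, 3 = 3·1 + 0.
Back-substituting, 1 = 46 − 15·3 = 46 − 15·(187 − 4·46) = −15·187 + 61·46 = −15·187 + 61·(233 − 1·187) = 61·233 − 76·187; that is, 187·(-76) + 233·61 = 1.
Scaling by 1225 gives the particular solution (m, n) = (-93100, 74725).
Shifting by a multiple of (233, −187) keeps it a solution: m = -93100 + 400·233 = 100, n = 74725 − 400·187 = -75.
Indeed 748·100 + 932·(-75) = 74800 − 69900 = 4900.

m = 100, n = -75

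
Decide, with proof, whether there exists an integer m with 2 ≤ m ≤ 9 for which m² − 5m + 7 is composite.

m = 7

At m = 7: 7² − 5·7 + 7 = 21 = 3·7, which is composite.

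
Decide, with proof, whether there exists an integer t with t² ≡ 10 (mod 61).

No such integer exists.

61 is prime, so by Euler's criterion 10 is a square mod 61 iff 10^((61−1)/2) = 10^30 ≡ 1 (mod 61).
Squaring successively (mod 61): 10^2 = 100 ≡ 39; 10^4 ≡ 39² = 1521 ≡ 57; 10^8 ≡ 57² = 3249 ≡ 16; 10^16 ≡ 16² = 256 ≡ 12.
Since 30 = 16 + 8 + 4 + 2, 10^30 ≡ 12 · 16 · 57 · 39; multiplying out mod 61: 12·16 = 192 ≡ 9, then 9·57 = 513 ≡ 25, then 25·39 = 975 ≡ 60. Thus 10^30 ≡ 60 ≡ −1 (mod 61).
The value −1 means 10 is a non-residue modulo 61, so t² ≡ 10 (mod 61) is impossible.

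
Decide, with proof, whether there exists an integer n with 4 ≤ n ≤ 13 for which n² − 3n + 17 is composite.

At n = 8: 8² − 3·8 + 17 = 57 = 3·19, which is composite.

n = 8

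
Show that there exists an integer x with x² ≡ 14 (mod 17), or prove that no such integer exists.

Since (17 − x)² ≡ x² (mod 17), it suffices to square x = 0, 1, …, 8: the residues are 0, 1, 4, 9, 16, 8, 2, 15, 13.
So the quadratic residues mod 17 are {0, 1, 2, 4, 8, 9, 13, 15, 16}, and 14 is not among them.
Hence no integer x has x² ≡ 14 (mod 17).

No such integer exists.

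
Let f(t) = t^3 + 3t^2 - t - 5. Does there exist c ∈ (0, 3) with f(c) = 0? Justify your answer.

f(0) = -5 and f(3) = 46, which have opposite signs.
As a polynomial, f is continuous on every closed interval.
By the Intermediate Value Theorem, f takes the value 0 somewhere in the open interval.

Yes, f has a root in the interval.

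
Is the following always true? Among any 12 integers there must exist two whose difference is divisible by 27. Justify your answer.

Take the 12 consecutive integers 69, 70, …, 80: their residues mod 27 are all distinct because 12 ≤ 27.
The differences between them range over 1, …, 11, none of which is divisible by 27.

No; for instance {69, 70, 71, 72, 73, 74, 75, 76, 77, 78, 79, 80} is a counterexample.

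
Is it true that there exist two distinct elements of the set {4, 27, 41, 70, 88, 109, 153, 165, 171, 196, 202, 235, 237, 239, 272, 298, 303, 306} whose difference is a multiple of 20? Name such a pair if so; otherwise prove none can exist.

Two integers differ by a multiple of 20 exactly when they have the same residue mod 20. The residues are 4↦4, 27↦7, 41↦1, 70↦10, 88↦8, 109↦9, 153↦13, 165↦5, 171↦11, 196↦16, 202↦2, 235↦15, 237↦17, 239↦19, 272↦12, 298↦18, 303↦3, 306↦6.
These 18 residues are pairwise different, hence no difference of two elements is divisible by 20.

No such pair exists.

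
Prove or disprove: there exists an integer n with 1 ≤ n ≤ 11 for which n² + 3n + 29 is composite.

n = 1

At n = 1: 1² + 3·1 + 29 = 33 = 3·11, which is composite.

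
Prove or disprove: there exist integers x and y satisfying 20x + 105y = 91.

There are no such integers.

gcd(20, 105) = 5, so every integer of the form 20x + 105y is a multiple of 5.
But 91 is not a multiple of 5 (it leaves remainder 1).
So the equation is unsolvable over ℤ.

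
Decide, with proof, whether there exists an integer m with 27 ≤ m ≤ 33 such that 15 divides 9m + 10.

The values of 9m + 10 for m = 27, 28, …, 33 are 253, 262, 271, 280, 289, 298, 307; reduced mod 15 these are 13, 7, 1, 10, 4, 13, 7.
The residue 0 does not occur, so no m in [27, 33] makes 9m + 10 a multiple of 15.

There is no such integer m in that range.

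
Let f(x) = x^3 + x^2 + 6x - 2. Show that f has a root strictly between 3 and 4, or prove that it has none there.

No such root exists.

f(3) = 52 and f(4) = 102, both positive.
f'(x) = 3x^2 + 2x + 6 has discriminant 2² − 4·3·6 = -68 < 0, so f' has no real roots and is positive for every real x.
Hence f is strictly increasing on ℝ, and in particular on [3, 4]. A strictly monotone function with same-sign endpoint values stays positive on the whole interval, so f has no zero in (3, 4).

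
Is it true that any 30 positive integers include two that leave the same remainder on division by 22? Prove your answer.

There are exactly 22 possible remainders on division by 22.
With 30 integers and only 22 classes, the pigeonhole principle forces two of them, say a and b, into the same class.
That is, a and b leave the same remainder on division by 22, as claimed.

True.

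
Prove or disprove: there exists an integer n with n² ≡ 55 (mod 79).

n = 56

n = 56 works: 56² = 3136, and 3136 − 55 = 3081 = 39·79.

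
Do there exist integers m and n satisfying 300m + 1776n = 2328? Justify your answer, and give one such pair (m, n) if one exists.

gcd(300, 1776) = 12, and 12 divides 2328, so integer solutions exist.
Dividing through by 12 reduces the equation to 25m + 148n = 194.
Run the Euclidean algorithm on 148 and 25: 148 = 5·25 + 23, 25 = 1·23 + 2, 23 = 11·2 + 1, 2 = 2·1 + 0.
Working back up the chain: 1 = 23 − 11·2 = 23 − 11·(25 − 1·23) = −11·25 + 12·23 = −11·25 + 12·(148 − 5·25) = 12·148 − 71·25. So 25·(-71) + 148·12 = 1.
Scaling by 194 gives the particular solution (m, n) = (-13774, 2328).
The general solution is m = -13774 + 148k, n = 2328 − 25k; taking k = 94 gives the smaller pair m = 138, n = -22.
Indeed 300·138 + 1776·(-22) = 41400 − 39072 = 2328.

m = 138, n = -22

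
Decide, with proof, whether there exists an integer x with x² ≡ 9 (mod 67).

x = 3

Take x = 3. Then 3² = 9, and since 0 ≤ 9 < 67 this is already reduced: 3² ≡ 9 (mod 67).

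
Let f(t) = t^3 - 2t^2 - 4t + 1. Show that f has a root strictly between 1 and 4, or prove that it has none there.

f(1) = -4 and f(4) = 17, which have opposite signs.
Since f is a polynomial it is continuous on [1, 4].
By the Intermediate Value Theorem, f takes the value 0 somewhere in the open interval.

Yes, f has a root in the interval.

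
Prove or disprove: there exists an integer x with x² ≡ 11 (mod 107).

x = 15 works: 15² = 225, and 225 − 11 = 214 = 2·107.

x = 15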